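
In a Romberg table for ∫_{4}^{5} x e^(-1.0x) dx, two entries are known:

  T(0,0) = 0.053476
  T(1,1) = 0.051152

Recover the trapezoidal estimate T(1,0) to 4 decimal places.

0.0517

From T(1,1) = (4·T(1,0) − T(0,0))/3, solve for T(1,0):
4·T(1,0) = 3·0.051152 + 0.053476 = 0.206932
T(1,0) = 0.051733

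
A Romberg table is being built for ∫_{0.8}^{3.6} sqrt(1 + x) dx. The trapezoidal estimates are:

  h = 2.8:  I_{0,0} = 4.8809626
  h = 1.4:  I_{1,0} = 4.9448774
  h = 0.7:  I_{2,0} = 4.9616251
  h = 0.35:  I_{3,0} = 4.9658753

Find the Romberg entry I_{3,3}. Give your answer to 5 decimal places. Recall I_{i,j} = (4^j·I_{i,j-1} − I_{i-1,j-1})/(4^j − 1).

4.96730

I_{1,1} = 4.9448774 + (4.9448774 − 4.8809626)/3 = 4.9661823
I_{2,1} = (4·4.9616251 − 4.9448774) / 3 = 4.9672077
I_{3,1} = 4.9658753 + (4.9658753 − 4.9616251)/3 = 4.9672920
I_{2,2} = (16·4.9672077 − 4.9661823) / 15 = 4.9672761
I_{3,2} = 4.9672920 + (4.9672920 − 4.9672077)/15 = 4.9672976
I_{3,3} = (64·4.9672976 − 4.9672761) / 63 = 4.9672979
(Column j=1 coincides with Simpson's rule on the same nodes.)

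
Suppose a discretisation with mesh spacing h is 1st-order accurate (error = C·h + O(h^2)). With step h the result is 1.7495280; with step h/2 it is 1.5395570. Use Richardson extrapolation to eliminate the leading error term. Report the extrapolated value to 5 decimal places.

1.32959

The leading error scales as h; refining by a factor of 2 reduces it by 2^1 = 2.
Extrapolated value = (2·A(h/2) − A(h)) / (2 − 1)
= (2·1.5395570 − 1.7495280) / 1
= 1.3295860 / 1 = 1.3295860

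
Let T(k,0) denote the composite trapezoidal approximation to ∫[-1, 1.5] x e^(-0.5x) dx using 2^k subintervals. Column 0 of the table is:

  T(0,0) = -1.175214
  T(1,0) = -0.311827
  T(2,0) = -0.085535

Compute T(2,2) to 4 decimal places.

T(1,1) = -0.311827 + (-0.311827 − (-1.175214))/3 = -0.024031
T(2,1) = -0.085535 + (-0.085535 − (-0.311827))/3 = -0.010104
T(2,2) = (16·(-0.010104) − (-0.024031)) / 15 = -0.009176

-0.0092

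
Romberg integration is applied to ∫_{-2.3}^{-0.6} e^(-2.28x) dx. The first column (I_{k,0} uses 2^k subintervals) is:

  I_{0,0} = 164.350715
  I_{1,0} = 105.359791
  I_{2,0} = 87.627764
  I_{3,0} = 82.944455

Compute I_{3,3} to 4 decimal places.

Richardson extrapolation on the trapezoidal column (denominator 4−1=3):
I_{1,1} = 105.359791 + (105.359791 − 164.350715)/3 = 85.696150
I_{2,1} = (4·87.627764 − 105.359791) / 3 = 81.717088
I_{3,1} = 82.944455 + (82.944455 − 87.627764)/3 = 81.383352
I_{2,2} = 81.717088 + (81.717088 − 85.696150)/15 = 81.451817
I_{3,2} = (16·81.383352 − 81.717088) / 15 = 81.361103
I_{3,3} = (64·81.361103 − 81.451817) / 63 = 81.359663

81.3597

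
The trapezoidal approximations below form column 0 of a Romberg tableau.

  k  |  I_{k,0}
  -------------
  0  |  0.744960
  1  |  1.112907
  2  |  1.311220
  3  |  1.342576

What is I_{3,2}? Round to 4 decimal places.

1.3514

Richardson extrapolation on the trapezoidal column (denominator 4−1=3):
I_{2,1} = (4·1.311220 − 1.112907) / 3 = 1.377324
I_{3,1} = (4·1.342576 − 1.311220) / 3 = 1.353028
I_{3,2} = 1.353028 + (1.353028 − 1.377324)/15 = 1.351408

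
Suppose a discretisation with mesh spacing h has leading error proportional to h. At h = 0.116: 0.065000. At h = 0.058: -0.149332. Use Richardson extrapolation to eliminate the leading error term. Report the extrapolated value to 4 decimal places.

-0.3637

The leading error scales as h; refining by a factor of 2 reduces it by 2^1 = 2.
Extrapolated value = (2·A(h/2) − A(h)) / (2 − 1)
= (2·(-0.149332) − 0.065000) / 1
= -0.363664 / 1 = -0.363664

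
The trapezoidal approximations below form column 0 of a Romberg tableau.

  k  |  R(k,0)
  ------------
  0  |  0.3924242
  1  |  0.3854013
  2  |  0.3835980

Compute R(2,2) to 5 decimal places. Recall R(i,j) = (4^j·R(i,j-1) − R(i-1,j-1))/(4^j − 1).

0.38299

Richardson extrapolation on the trapezoidal column (denominator 4−1=3):
R(1,1) = (4·0.3854013 − 0.3924242) / 3 = 0.3830603
R(2,1) = (4·0.3835980 − 0.3854013) / 3 = 0.3829969
R(2,2) = 0.3829969 + (0.3829969 − 0.3830603)/15 = 0.3829927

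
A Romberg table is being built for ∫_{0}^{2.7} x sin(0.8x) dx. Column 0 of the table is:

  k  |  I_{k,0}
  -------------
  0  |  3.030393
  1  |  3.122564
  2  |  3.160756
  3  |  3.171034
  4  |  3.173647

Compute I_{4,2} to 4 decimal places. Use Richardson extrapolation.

3.1745

I_{3,1} = (4·3.171034 − 3.160756) / 3 = 3.174460
I_{4,1} = 3.173647 + (3.173647 − 3.171034)/3 = 3.174518
I_{4,2} = (16·3.174518 − 3.174460) / 15 = 3.174522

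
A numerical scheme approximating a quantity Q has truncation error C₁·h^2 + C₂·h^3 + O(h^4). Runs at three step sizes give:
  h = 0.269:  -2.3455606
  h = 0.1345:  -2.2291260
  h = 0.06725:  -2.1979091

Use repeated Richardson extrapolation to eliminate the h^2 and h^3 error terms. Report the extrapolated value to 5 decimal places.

First eliminate the h^2 term (factor 2^2 = 4):
  B₁ = (4·(-2.2291260) − (-2.3455606))/3 = -2.1903145
  B₂ = (4·(-2.1979091) − (-2.2291260))/3 = -2.1875035
Then eliminate the h^3 term (factor 2^3 = 8):
  (8·(-2.1875035) − (-2.1903145))/7 = -2.1871019

-2.18710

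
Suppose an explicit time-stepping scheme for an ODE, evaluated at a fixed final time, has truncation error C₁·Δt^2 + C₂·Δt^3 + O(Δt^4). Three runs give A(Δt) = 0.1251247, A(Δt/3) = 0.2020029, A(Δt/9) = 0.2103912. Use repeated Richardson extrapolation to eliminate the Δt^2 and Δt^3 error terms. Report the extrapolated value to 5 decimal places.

First eliminate the Δt^2 term (factor 3^2 = 9):
  B₁ = (9·0.2020029 − 0.1251247)/8 = 0.2116127
  B₂ = (9·0.2103912 − 0.2020029)/8 = 0.2114397
Then eliminate the Δt^3 term (factor 3^3 = 27):
  (27·0.2114397 − 0.2116127)/26 = 0.2114330

0.21143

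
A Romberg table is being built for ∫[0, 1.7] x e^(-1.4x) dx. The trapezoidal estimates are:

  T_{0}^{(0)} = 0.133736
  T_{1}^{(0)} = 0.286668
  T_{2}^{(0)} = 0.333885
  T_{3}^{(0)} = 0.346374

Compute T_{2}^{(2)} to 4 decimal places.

T_{1}^{(1)} = 0.286668 + (0.286668 − 0.133736)/3 = 0.337645
T_{2}^{(1)} = 0.333885 + (0.333885 − 0.286668)/3 = 0.349624
T_{2}^{(2)} = 0.349624 + (0.349624 − 0.337645)/15 = 0.350423

0.3504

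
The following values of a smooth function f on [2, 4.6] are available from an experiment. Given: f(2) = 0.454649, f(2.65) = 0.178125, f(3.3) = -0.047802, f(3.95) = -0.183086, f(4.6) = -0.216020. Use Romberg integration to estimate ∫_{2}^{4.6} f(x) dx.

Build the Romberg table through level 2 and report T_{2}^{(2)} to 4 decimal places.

T_{0}^{(0)} (trapezoid, 1 panel, h=2.6000): 0.310218
T_{1}^{(0)} (trapezoid, 2 panels, h=1.3000): 0.092966
T_{2}^{(0)} (trapezoid, 4 panels, h=0.6500): 0.043258
T_{1}^{(1)} = 0.092966 + (0.092966 − 0.310218)/3 = 0.020549
T_{2}^{(1)} = 0.043258 + (0.043258 − 0.092966)/3 = 0.026689
T_{2}^{(2)} = 0.026689 + (0.026689 − 0.020549)/15 = 0.027098

0.0271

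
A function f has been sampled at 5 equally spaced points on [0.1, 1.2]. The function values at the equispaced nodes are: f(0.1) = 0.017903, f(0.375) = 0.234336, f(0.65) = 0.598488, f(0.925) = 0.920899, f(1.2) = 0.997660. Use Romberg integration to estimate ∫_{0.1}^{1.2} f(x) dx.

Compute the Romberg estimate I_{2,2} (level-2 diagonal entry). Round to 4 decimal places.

0.6265

I_{0,0} (trapezoid, 1 panel, h=1.1000): 0.558560
I_{1,0} (trapezoid, 2 panels, h=0.5500): 0.608448
I_{2,0} (trapezoid, 4 panels, h=0.2750): 0.621914
I_{1,1} = 0.608448 + (0.608448 − 0.558560)/3 = 0.625077
I_{2,1} = 0.621914 + (0.621914 − 0.608448)/3 = 0.626403
I_{2,2} = 0.626403 + (0.626403 − 0.625077)/15 = 0.626491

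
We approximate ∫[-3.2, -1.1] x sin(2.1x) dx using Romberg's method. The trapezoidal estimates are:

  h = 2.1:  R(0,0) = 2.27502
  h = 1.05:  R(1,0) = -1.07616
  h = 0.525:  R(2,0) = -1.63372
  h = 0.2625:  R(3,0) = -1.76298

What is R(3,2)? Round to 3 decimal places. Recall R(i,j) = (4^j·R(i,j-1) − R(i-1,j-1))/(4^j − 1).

Richardson extrapolation on the trapezoidal column (denominator 4−1=3):
R(2,1) = -1.63372 + (-1.63372 − (-1.07616))/3 = -1.81957
R(3,1) = -1.76298 + (-1.76298 − (-1.63372))/3 = -1.80607
R(3,2) = (16·(-1.80607) − (-1.81957)) / 15 = -1.80517

-1.805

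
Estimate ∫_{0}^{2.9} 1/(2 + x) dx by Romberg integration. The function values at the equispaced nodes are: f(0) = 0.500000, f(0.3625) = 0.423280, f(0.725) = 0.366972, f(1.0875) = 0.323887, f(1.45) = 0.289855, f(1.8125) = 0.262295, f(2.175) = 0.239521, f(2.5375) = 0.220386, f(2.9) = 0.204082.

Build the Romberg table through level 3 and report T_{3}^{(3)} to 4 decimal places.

T_{0}^{(0)} (trapezoid, 1 panel, h=2.9000): 1.020919
T_{1}^{(0)} (trapezoid, 2 panels, h=1.4500): 0.930749
T_{2}^{(0)} (trapezoid, 4 panels, h=0.7250): 0.905082
T_{3}^{(0)} (trapezoid, 8 panels, h=0.3625): 0.898361
T_{1}^{(1)} = 0.930749 + (0.930749 − 1.020919)/3 = 0.900692
T_{2}^{(1)} = 0.905082 + (0.905082 − 0.930749)/3 = 0.896526
T_{3}^{(1)} = 0.898361 + (0.898361 − 0.905082)/3 = 0.896121
T_{2}^{(2)} = 0.896526 + (0.896526 − 0.900692)/15 = 0.896248
T_{3}^{(2)} = 0.896121 + (0.896121 − 0.896526)/15 = 0.896094
T_{3}^{(3)} = 0.896094 + (0.896094 − 0.896248)/63 = 0.896092

0.8961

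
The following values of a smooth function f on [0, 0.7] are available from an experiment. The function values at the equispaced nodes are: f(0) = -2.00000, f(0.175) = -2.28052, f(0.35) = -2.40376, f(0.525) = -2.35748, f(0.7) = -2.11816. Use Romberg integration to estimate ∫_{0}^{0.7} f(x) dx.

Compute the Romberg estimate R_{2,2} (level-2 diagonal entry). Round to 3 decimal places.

-1.603

R_{0,0} (trapezoid, 1 panel, h=0.7000): -1.44136
R_{1,0} (trapezoid, 2 panels, h=0.3500): -1.56199
R_{2,0} (trapezoid, 4 panels, h=0.1750): -1.59265
R_{1,1} = -1.56199 + (-1.56199 − (-1.44136))/3 = -1.60220
R_{2,1} = -1.59265 + (-1.59265 − (-1.56199))/3 = -1.60287
R_{2,2} = -1.60287 + (-1.60287 − (-1.60220))/15 = -1.60291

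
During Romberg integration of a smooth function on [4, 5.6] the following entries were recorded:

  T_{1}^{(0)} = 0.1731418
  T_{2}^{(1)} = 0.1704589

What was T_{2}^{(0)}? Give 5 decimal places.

0.17113

From T_{2}^{(1)} = (4·T_{2}^{(0)} − T_{1}^{(0)})/3, solve for T_{2}^{(0)}:
4·T_{2}^{(0)} = 3·0.1704589 + 0.1731418 = 0.6845185
T_{2}^{(0)} = 0.1711296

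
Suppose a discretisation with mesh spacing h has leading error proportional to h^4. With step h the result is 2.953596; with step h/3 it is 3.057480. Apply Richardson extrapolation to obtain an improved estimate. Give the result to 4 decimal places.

The leading error scales as h^4; refining by a factor of 3 reduces it by 3^4 = 81.
Extrapolated value = (81·A(h/3) − A(h)) / (81 − 1)
= (81·3.057480 − 2.953596) / 80
= 244.702284 / 80 = 3.058779

3.0588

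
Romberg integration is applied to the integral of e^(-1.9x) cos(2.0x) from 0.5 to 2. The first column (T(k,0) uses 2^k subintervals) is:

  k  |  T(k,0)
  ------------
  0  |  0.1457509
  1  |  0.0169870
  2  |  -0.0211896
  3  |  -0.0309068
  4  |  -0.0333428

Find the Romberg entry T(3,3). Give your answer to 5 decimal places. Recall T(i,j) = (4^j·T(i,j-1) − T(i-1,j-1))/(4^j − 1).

-0.03416

T(1,1) = (4·0.0169870 − 0.1457509) / 3 = -0.0259343
T(2,1) = (4·(-0.0211896) − 0.0169870) / 3 = -0.0339151
T(3,1) = (4·(-0.0309068) − (-0.0211896)) / 3 = -0.0341459
T(2,2) = (16·(-0.0339151) − (-0.0259343)) / 15 = -0.0344472
T(3,2) = -0.0341459 + (-0.0341459 − (-0.0339151))/15 = -0.0341613
T(3,3) = -0.0341613 + (-0.0341613 − (-0.0344472))/63 = -0.0341568
(Column j=1 coincides with Simpson's rule on the same nodes.)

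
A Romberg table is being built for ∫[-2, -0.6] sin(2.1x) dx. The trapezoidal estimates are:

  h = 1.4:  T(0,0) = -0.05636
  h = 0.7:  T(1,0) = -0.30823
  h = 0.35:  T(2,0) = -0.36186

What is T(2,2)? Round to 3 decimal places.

Richardson extrapolation on the trapezoidal column (denominator 4−1=3):
T(1,1) = -0.30823 + (-0.30823 − (-0.05636))/3 = -0.39219
T(2,1) = (4·(-0.36186) − (-0.30823)) / 3 = -0.37974
T(2,2) = -0.37974 + (-0.37974 − (-0.39219))/15 = -0.37891
(Column j=1 coincides with Simpson's rule on the same nodes.)

-0.379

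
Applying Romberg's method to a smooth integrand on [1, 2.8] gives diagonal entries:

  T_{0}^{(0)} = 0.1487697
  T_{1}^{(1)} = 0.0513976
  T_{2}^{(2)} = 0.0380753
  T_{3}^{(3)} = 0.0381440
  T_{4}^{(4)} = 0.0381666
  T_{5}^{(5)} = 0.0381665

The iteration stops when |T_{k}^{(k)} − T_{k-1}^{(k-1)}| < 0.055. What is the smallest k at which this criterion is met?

k = 2

|T_{1}^{(1)} − T_{0}^{(0)}| = 0.0973721 ≥ 0.055
|T_{2}^{(2)} − T_{1}^{(1)}| = 0.0133223 < 0.055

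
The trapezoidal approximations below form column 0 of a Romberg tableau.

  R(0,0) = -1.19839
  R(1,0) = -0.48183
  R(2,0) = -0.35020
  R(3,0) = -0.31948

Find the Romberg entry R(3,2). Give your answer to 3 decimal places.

Richardson extrapolation on the trapezoidal column (denominator 4−1=3):
R(2,1) = -0.35020 + (-0.35020 − (-0.48183))/3 = -0.30632
R(3,1) = (4·(-0.31948) − (-0.35020)) / 3 = -0.30924
R(3,2) = -0.30924 + (-0.30924 − (-0.30632))/15 = -0.30943

-0.309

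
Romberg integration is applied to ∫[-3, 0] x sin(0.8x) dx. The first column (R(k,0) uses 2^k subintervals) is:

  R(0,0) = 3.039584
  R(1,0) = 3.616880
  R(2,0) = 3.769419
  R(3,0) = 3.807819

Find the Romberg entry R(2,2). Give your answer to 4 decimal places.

R(1,1) = 3.616880 + (3.616880 − 3.039584)/3 = 3.809312
R(2,1) = 3.769419 + (3.769419 − 3.616880)/3 = 3.820265
R(2,2) = 3.820265 + (3.820265 − 3.809312)/15 = 3.820995

3.8210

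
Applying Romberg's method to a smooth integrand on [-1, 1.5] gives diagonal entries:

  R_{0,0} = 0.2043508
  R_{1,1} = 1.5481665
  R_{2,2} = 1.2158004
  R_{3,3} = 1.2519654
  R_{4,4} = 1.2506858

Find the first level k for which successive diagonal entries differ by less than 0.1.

k = 3

|R_{1,1} − R_{0,0}| = 1.3438157 ≥ 0.1
|R_{2,2} − R_{1,1}| = 0.3323661 ≥ 0.1
|R_{3,3} − R_{2,2}| = 0.0361650 < 0.1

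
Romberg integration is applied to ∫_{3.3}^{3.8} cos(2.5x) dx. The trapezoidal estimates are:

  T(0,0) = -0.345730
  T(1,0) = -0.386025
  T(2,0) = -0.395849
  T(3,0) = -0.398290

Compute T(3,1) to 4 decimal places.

-0.3991

Richardson extrapolation on the trapezoidal column (denominator 4−1=3):
T(3,1) = -0.398290 + (-0.398290 − (-0.395849))/3 = -0.399104
(Column j=1 coincides with Simpson's rule on the same nodes.)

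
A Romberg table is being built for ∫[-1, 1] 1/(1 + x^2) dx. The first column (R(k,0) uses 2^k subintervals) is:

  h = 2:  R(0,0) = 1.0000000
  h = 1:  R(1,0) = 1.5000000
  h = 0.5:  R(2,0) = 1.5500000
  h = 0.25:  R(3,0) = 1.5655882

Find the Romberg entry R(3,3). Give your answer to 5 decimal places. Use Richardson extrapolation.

1.57123

Richardson extrapolation on the trapezoidal column (denominator 4−1=3):
R(1,1) = 1.5000000 + (1.5000000 − 1.0000000)/3 = 1.6666667
R(2,1) = 1.5500000 + (1.5500000 − 1.5000000)/3 = 1.5666667
R(3,1) = (4·1.5655882 − 1.5500000) / 3 = 1.5707843
R(2,2) = 1.5666667 + (1.5666667 − 1.6666667)/15 = 1.5600000
R(3,2) = (16·1.5707843 − 1.5666667) / 15 = 1.5710588
R(3,3) = (64·1.5710588 − 1.5600000) / 63 = 1.5712343
(Column j=1 coincides with Simpson's rule on the same nodes.)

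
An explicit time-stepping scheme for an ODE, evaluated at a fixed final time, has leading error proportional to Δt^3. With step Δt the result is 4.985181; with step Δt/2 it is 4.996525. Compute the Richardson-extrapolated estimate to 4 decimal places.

4.9981

Extrapolated value = (8·A(Δt/2) − A(Δt)) / (8 − 1)
= (8·4.996525 − 4.985181) / 7
= 34.987019 / 7 = 4.998146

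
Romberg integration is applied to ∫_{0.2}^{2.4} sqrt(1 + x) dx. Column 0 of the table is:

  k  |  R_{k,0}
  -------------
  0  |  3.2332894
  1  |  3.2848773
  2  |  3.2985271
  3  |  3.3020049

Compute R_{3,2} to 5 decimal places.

Richardson extrapolation on the trapezoidal column (denominator 4−1=3):
R_{2,1} = 3.2985271 + (3.2985271 − 3.2848773)/3 = 3.3030770
R_{3,1} = 3.3020049 + (3.3020049 − 3.2985271)/3 = 3.3031642
R_{3,2} = 3.3031642 + (3.3031642 − 3.3030770)/15 = 3.3031700

3.30317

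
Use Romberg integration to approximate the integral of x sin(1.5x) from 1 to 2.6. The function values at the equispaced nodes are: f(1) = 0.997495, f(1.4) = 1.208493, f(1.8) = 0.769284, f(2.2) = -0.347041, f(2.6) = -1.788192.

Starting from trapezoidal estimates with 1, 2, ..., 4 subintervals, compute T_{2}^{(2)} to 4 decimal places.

0.5558

T_{0}^{(0)} (trapezoid, 1 panel, h=1.6000): -0.632558
T_{1}^{(0)} (trapezoid, 2 panels, h=0.8000): 0.299148
T_{2}^{(0)} (trapezoid, 4 panels, h=0.4000): 0.494155
T_{1}^{(1)} = 0.299148 + (0.299148 − (-0.632558))/3 = 0.609717
T_{2}^{(1)} = 0.494155 + (0.494155 − 0.299148)/3 = 0.559157
T_{2}^{(2)} = 0.559157 + (0.559157 − 0.609717)/15 = 0.555786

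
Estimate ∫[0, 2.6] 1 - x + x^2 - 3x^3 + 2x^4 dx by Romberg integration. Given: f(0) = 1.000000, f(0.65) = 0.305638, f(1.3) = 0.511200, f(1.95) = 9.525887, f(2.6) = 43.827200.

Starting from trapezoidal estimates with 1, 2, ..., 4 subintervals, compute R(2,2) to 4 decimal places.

18.3310

R(0,0) (trapezoid, 1 panel, h=2.6000): 58.275360
R(1,0) (trapezoid, 2 panels, h=1.3000): 29.802240
R(2,0) (trapezoid, 4 panels, h=0.6500): 21.291611
R(1,1) = 29.802240 + (29.802240 − 58.275360)/3 = 20.311200
R(2,1) = 21.291611 + (21.291611 − 29.802240)/3 = 18.454735
R(2,2) = 18.454735 + (18.454735 − 20.311200)/15 = 18.330971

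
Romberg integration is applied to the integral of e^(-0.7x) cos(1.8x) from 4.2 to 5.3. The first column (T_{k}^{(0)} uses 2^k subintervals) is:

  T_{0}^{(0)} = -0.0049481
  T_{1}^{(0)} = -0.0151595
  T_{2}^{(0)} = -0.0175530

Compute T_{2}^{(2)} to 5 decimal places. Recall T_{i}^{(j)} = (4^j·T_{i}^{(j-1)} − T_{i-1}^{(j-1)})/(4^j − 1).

-0.01834

T_{1}^{(1)} = (4·(-0.0151595) − (-0.0049481)) / 3 = -0.0185633
T_{2}^{(1)} = (4·(-0.0175530) − (-0.0151595)) / 3 = -0.0183508
T_{2}^{(2)} = (16·(-0.0183508) − (-0.0185633)) / 15 = -0.0183366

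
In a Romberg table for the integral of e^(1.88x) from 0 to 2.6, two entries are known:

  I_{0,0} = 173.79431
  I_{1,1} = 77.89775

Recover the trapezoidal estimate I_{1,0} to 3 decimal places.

From I_{1,1} = (4·I_{1,0} − I_{0,0})/3, solve for I_{1,0}:
4·I_{1,0} = 3·77.89775 + 173.79431 = 407.48756
I_{1,0} = 101.87189

101.872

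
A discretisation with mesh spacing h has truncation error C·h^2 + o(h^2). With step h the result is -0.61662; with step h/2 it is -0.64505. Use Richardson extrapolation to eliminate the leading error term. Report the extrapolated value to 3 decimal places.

The leading error scales as h^2; refining by a factor of 2 reduces it by 2^2 = 4.
Extrapolated value = (4·A(h/2) − A(h)) / (4 − 1)
= (4·(-0.64505) − (-0.61662)) / 3
= -1.96358 / 3 = -0.65453

-0.655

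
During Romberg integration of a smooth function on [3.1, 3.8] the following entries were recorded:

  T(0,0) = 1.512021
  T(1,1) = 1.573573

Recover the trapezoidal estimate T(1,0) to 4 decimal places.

1.5582

From T(1,1) = (4·T(1,0) − T(0,0))/3, solve for T(1,0):
4·T(1,0) = 3·1.573573 + 1.512021 = 6.232740
T(1,0) = 1.558185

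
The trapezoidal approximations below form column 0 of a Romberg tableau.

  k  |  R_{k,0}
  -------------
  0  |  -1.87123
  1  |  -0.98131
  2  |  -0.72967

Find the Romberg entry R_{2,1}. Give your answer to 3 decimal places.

R_{2,1} = -0.72967 + (-0.72967 − (-0.98131))/3 = -0.64579

-0.646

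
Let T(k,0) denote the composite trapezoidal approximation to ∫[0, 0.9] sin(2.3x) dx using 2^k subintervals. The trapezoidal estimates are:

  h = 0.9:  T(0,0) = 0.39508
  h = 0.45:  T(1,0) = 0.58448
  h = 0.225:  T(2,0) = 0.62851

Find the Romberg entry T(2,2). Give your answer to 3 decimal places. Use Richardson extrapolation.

0.643

Richardson extrapolation on the trapezoidal column (denominator 4−1=3):
T(1,1) = (4·0.58448 − 0.39508) / 3 = 0.64761
T(2,1) = 0.62851 + (0.62851 − 0.58448)/3 = 0.64319
T(2,2) = 0.64319 + (0.64319 − 0.64761)/15 = 0.64290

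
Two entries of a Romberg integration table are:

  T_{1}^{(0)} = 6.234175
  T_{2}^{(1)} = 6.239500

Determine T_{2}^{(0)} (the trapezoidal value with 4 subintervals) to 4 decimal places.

From T_{2}^{(1)} = (4·T_{2}^{(0)} − T_{1}^{(0)})/3, solve for T_{2}^{(0)}:
4·T_{2}^{(0)} = 3·6.239500 + 6.234175 = 24.952675
T_{2}^{(0)} = 6.238169

6.2382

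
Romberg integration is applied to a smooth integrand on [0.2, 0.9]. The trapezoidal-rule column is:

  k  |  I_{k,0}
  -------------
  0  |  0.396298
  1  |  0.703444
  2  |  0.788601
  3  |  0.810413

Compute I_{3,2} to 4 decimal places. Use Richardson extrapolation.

I_{2,1} = 0.788601 + (0.788601 − 0.703444)/3 = 0.816987
I_{3,1} = (4·0.810413 − 0.788601) / 3 = 0.817684
I_{3,2} = (16·0.817684 − 0.816987) / 15 = 0.817730

0.8177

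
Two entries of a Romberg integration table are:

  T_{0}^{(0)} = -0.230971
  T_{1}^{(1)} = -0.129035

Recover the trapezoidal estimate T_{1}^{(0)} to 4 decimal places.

-0.1545

From T_{1}^{(1)} = (4·T_{1}^{(0)} − T_{0}^{(0)})/3, solve for T_{1}^{(0)}:
4·T_{1}^{(0)} = 3·(-0.129035) + (-0.230971) = -0.618076
T_{1}^{(0)} = -0.154519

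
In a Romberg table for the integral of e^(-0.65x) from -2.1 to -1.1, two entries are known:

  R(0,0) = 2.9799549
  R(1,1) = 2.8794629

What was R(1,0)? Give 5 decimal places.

From R(1,1) = (4·R(1,0) − R(0,0))/3, solve for R(1,0):
4·R(1,0) = 3·2.8794629 + 2.9799549 = 11.6183436
R(1,0) = 2.9045859

2.90459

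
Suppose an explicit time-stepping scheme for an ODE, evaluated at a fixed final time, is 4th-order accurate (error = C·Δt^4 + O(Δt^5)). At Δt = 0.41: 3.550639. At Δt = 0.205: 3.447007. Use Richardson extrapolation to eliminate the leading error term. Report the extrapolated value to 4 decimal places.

Extrapolated value = (16·A(Δt/2) − A(Δt)) / (16 − 1)
= (16·3.447007 − 3.550639) / 15
= 51.601473 / 15 = 3.440098

3.4401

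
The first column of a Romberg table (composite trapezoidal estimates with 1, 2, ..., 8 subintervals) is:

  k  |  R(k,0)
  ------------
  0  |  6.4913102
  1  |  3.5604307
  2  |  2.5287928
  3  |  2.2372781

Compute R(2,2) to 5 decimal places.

2.15834

R(1,1) = 3.5604307 + (3.5604307 − 6.4913102)/3 = 2.5834709
R(2,1) = (4·2.5287928 − 3.5604307) / 3 = 2.1849135
R(2,2) = (16·2.1849135 − 2.5834709) / 15 = 2.1583430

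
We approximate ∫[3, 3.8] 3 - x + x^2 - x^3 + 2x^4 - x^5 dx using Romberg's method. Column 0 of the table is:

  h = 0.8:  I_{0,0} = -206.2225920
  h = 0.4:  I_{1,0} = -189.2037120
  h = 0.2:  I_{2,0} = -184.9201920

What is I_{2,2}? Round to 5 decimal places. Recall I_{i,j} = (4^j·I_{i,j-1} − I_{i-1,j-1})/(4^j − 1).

Richardson extrapolation on the trapezoidal column (denominator 4−1=3):
I_{1,1} = (4·(-189.2037120) − (-206.2225920)) / 3 = -183.5307520
I_{2,1} = (4·(-184.9201920) − (-189.2037120)) / 3 = -183.4923520
I_{2,2} = (16·(-183.4923520) − (-183.5307520)) / 15 = -183.4897920

-183.48979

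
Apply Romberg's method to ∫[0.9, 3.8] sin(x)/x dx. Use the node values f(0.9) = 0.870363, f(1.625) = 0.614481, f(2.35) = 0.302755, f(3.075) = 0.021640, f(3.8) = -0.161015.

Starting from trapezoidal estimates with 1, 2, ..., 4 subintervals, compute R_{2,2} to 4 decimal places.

0.9330

R_{0,0} (trapezoid, 1 panel, h=2.9000): 1.028555
R_{1,0} (trapezoid, 2 panels, h=1.4500): 0.953272
R_{2,0} (trapezoid, 4 panels, h=0.7250): 0.937824
R_{1,1} = 0.953272 + (0.953272 − 1.028555)/3 = 0.928178
R_{2,1} = 0.937824 + (0.937824 − 0.953272)/3 = 0.932675
R_{2,2} = 0.932675 + (0.932675 − 0.928178)/15 = 0.932975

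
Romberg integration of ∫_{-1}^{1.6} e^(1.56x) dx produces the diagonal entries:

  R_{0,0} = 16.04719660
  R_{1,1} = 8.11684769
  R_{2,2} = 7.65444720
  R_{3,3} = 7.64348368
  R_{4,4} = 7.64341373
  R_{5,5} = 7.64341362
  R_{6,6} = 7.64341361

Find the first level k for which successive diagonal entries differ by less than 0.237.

k = 3

|R_{1,1} − R_{0,0}| = 7.93034891 ≥ 0.237
|R_{2,2} − R_{1,1}| = 0.46240049 ≥ 0.237
|R_{3,3} − R_{2,2}| = 0.01096352 < 0.237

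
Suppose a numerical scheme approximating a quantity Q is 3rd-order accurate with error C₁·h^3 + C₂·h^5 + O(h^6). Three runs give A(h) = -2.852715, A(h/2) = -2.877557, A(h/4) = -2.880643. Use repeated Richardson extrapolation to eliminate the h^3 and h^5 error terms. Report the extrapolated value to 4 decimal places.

-2.8811

First eliminate the h^3 term (factor 2^3 = 8):
  B₁ = (8·(-2.877557) − (-2.852715))/7 = -2.881106
  B₂ = (8·(-2.880643) − (-2.877557))/7 = -2.881084
Then eliminate the h^5 term (factor 2^5 = 32):
  (32·(-2.881084) − (-2.881106))/31 = -2.881083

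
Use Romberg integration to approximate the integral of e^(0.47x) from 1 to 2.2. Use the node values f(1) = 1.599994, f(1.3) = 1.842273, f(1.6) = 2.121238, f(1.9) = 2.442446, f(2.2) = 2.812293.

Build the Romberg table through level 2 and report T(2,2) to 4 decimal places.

T(0,0) (trapezoid, 1 panel, h=1.2000): 2.647372
T(1,0) (trapezoid, 2 panels, h=0.6000): 2.596429
T(2,0) (trapezoid, 4 panels, h=0.3000): 2.583630
T(1,1) = 2.596429 + (2.596429 − 2.647372)/3 = 2.579448
T(2,1) = 2.583630 + (2.583630 − 2.596429)/3 = 2.579364
T(2,2) = 2.579364 + (2.579364 − 2.579448)/15 = 2.579358

2.5794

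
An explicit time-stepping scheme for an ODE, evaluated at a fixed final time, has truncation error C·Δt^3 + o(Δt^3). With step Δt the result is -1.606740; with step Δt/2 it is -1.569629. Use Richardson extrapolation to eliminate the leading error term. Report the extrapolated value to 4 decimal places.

The leading error scales as Δt^3; refining by a factor of 2 reduces it by 2^3 = 8.
Extrapolated value = (8·A(Δt/2) − A(Δt)) / (8 − 1)
= (8·(-1.569629) − (-1.606740)) / 7
= -10.950292 / 7 = -1.564327

-1.5643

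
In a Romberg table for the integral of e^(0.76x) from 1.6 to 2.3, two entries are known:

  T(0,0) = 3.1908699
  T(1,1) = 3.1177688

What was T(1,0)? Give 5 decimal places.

From T(1,1) = (4·T(1,0) − T(0,0))/3, solve for T(1,0):
4·T(1,0) = 3·3.1177688 + 3.1908699 = 12.5441763
T(1,0) = 3.1360441

3.13604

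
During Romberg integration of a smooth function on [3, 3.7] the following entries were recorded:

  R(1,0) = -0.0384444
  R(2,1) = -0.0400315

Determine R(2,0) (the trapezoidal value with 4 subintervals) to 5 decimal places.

-0.03963

From R(2,1) = (4·R(2,0) − R(1,0))/3, solve for R(2,0):
4·R(2,0) = 3·(-0.0400315) + (-0.0384444) = -0.1585389
R(2,0) = -0.0396347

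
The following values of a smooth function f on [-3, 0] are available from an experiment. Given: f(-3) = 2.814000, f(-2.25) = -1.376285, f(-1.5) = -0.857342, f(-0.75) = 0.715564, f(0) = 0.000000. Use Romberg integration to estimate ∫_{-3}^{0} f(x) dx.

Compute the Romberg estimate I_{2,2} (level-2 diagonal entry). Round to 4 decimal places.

I_{0,0} (trapezoid, 1 panel, h=3.0000): 4.221000
I_{1,0} (trapezoid, 2 panels, h=1.5000): 0.824487
I_{2,0} (trapezoid, 4 panels, h=0.7500): -0.083297
I_{1,1} = 0.824487 + (0.824487 − 4.221000)/3 = -0.307684
I_{2,1} = -0.083297 + (-0.083297 − 0.824487)/3 = -0.385892
I_{2,2} = -0.385892 + (-0.385892 − (-0.307684))/15 = -0.391106

-0.3911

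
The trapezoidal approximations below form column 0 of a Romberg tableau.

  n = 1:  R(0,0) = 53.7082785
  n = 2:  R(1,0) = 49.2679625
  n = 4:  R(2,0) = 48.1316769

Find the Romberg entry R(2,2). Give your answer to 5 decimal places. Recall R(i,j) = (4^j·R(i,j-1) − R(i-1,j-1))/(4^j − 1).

Richardson extrapolation on the trapezoidal column (denominator 4−1=3):
R(1,1) = (4·49.2679625 − 53.7082785) / 3 = 47.7878572
R(2,1) = (4·48.1316769 − 49.2679625) / 3 = 47.7529150
R(2,2) = 47.7529150 + (47.7529150 − 47.7878572)/15 = 47.7505855

47.75059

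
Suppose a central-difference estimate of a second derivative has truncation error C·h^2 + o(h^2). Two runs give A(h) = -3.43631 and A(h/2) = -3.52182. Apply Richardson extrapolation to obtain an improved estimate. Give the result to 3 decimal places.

The leading error scales as h^2; refining by a factor of 2 reduces it by 2^2 = 4.
Extrapolated value = (4·A(h/2) − A(h)) / (4 − 1)
= (4·(-3.52182) − (-3.43631)) / 3
= -10.65097 / 3 = -3.55032

-3.550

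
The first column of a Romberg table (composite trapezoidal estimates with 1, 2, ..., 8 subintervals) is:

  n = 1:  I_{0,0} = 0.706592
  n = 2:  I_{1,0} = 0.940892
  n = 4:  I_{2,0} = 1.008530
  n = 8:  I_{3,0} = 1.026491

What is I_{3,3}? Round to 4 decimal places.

Richardson extrapolation on the trapezoidal column (denominator 4−1=3):
I_{1,1} = (4·0.940892 − 0.706592) / 3 = 1.018992
I_{2,1} = 1.008530 + (1.008530 − 0.940892)/3 = 1.031076
I_{3,1} = 1.026491 + (1.026491 − 1.008530)/3 = 1.032478
I_{2,2} = (16·1.031076 − 1.018992) / 15 = 1.031882
I_{3,2} = 1.032478 + (1.032478 − 1.031076)/15 = 1.032571
I_{3,3} = 1.032571 + (1.032571 − 1.031882)/63 = 1.032582
(Column j=1 coincides with Simpson's rule on the same nodes.)

1.0326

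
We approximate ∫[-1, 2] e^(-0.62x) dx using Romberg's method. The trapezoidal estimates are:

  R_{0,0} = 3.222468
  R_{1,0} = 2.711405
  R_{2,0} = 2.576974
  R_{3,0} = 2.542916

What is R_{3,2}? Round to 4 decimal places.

2.5315

Richardson extrapolation on the trapezoidal column (denominator 4−1=3):
R_{2,1} = 2.576974 + (2.576974 − 2.711405)/3 = 2.532164
R_{3,1} = 2.542916 + (2.542916 − 2.576974)/3 = 2.531563
R_{3,2} = 2.531563 + (2.531563 − 2.532164)/15 = 2.531523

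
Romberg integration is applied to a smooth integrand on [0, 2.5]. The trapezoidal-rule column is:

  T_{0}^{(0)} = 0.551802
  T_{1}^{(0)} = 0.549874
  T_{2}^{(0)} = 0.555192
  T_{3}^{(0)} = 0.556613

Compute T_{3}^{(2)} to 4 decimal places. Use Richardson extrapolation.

Richardson extrapolation on the trapezoidal column (denominator 4−1=3):
T_{2}^{(1)} = (4·0.555192 − 0.549874) / 3 = 0.556965
T_{3}^{(1)} = 0.556613 + (0.556613 − 0.555192)/3 = 0.557087
T_{3}^{(2)} = (16·0.557087 − 0.556965) / 15 = 0.557095
(Column j=1 coincides with Simpson's rule on the same nodes.)

0.5571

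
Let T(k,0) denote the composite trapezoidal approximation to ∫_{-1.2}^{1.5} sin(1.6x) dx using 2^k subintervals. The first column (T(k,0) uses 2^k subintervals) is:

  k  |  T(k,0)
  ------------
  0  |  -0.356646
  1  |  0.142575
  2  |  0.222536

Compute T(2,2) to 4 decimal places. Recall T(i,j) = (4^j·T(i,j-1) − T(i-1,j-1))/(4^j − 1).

0.2452

Richardson extrapolation on the trapezoidal column (denominator 4−1=3):
T(1,1) = (4·0.142575 − (-0.356646)) / 3 = 0.308982
T(2,1) = (4·0.222536 − 0.142575) / 3 = 0.249190
T(2,2) = 0.249190 + (0.249190 − 0.308982)/15 = 0.245204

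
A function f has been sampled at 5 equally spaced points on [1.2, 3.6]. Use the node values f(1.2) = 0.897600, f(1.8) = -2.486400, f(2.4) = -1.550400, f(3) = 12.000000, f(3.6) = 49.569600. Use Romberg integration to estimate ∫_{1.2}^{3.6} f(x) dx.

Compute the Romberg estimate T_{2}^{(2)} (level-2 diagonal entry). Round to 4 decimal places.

T_{0}^{(0)} (trapezoid, 1 panel, h=2.4000): 60.560640
T_{1}^{(0)} (trapezoid, 2 panels, h=1.2000): 28.419840
T_{2}^{(0)} (trapezoid, 4 panels, h=0.6000): 19.918080
T_{1}^{(1)} = 28.419840 + (28.419840 − 60.560640)/3 = 17.706240
T_{2}^{(1)} = 19.918080 + (19.918080 − 28.419840)/3 = 17.084160
T_{2}^{(2)} = 17.084160 + (17.084160 − 17.706240)/15 = 17.042688

17.0427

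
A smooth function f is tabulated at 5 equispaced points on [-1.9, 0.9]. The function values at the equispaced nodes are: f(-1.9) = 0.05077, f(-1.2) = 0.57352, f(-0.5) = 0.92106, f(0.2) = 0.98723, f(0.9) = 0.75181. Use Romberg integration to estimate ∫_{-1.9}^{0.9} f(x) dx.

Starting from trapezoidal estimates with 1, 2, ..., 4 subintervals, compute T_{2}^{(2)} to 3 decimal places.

T_{0}^{(0)} (trapezoid, 1 panel, h=2.8000): 1.12361
T_{1}^{(0)} (trapezoid, 2 panels, h=1.4000): 1.85129
T_{2}^{(0)} (trapezoid, 4 panels, h=0.7000): 2.01817
T_{1}^{(1)} = 1.85129 + (1.85129 − 1.12361)/3 = 2.09385
T_{2}^{(1)} = 2.01817 + (2.01817 − 1.85129)/3 = 2.07380
T_{2}^{(2)} = 2.07380 + (2.07380 − 2.09385)/15 = 2.07246

2.072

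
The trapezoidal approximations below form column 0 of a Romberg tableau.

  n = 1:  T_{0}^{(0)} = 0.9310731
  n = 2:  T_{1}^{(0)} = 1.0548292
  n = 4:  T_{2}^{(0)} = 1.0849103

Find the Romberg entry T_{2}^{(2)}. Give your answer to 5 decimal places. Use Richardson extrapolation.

T_{1}^{(1)} = (4·1.0548292 − 0.9310731) / 3 = 1.0960812
T_{2}^{(1)} = (4·1.0849103 − 1.0548292) / 3 = 1.0949373
T_{2}^{(2)} = (16·1.0949373 − 1.0960812) / 15 = 1.0948610

1.09486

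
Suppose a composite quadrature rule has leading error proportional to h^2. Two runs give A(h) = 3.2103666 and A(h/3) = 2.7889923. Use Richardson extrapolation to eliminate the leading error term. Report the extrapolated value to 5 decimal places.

Extrapolated value = (9·A(h/3) − A(h)) / (9 − 1)
= (9·2.7889923 − 3.2103666) / 8
= 21.8905641 / 8 = 2.7363205

2.73632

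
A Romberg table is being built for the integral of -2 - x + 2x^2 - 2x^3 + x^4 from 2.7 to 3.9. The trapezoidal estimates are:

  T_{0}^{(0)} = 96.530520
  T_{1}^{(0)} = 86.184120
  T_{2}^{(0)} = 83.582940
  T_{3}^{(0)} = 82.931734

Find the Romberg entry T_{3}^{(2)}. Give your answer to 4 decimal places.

82.7146

T_{2}^{(1)} = 83.582940 + (83.582940 − 86.184120)/3 = 82.715880
T_{3}^{(1)} = 82.931734 + (82.931734 − 83.582940)/3 = 82.714665
T_{3}^{(2)} = (16·82.714665 − 82.715880) / 15 = 82.714584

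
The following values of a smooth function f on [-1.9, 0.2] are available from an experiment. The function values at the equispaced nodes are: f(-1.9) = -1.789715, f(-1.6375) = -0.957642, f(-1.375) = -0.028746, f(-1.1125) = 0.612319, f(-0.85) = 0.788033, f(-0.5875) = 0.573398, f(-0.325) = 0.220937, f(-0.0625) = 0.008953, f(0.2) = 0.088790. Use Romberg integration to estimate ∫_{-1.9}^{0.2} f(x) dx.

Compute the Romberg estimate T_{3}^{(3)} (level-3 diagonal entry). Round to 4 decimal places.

T_{0}^{(0)} (trapezoid, 1 panel, h=2.1000): -1.785971
T_{1}^{(0)} (trapezoid, 2 panels, h=1.0500): -0.065551
T_{2}^{(0)} (trapezoid, 4 panels, h=0.5250): 0.068125
T_{3}^{(0)} (trapezoid, 8 panels, h=0.2625): 0.096282
T_{1}^{(1)} = -0.065551 + (-0.065551 − (-1.785971))/3 = 0.507922
T_{2}^{(1)} = 0.068125 + (0.068125 − (-0.065551))/3 = 0.112684
T_{3}^{(1)} = 0.096282 + (0.096282 − 0.068125)/3 = 0.105668
T_{2}^{(2)} = 0.112684 + (0.112684 − 0.507922)/15 = 0.086335
T_{3}^{(2)} = 0.105668 + (0.105668 − 0.112684)/15 = 0.105200
T_{3}^{(3)} = 0.105200 + (0.105200 − 0.086335)/63 = 0.105499

0.1055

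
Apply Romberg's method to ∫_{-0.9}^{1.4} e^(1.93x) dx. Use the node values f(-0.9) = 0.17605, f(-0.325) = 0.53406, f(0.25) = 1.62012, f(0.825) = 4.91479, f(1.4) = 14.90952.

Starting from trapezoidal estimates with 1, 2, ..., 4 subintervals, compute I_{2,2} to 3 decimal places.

I_{0,0} (trapezoid, 1 panel, h=2.3000): 17.34841
I_{1,0} (trapezoid, 2 panels, h=1.1500): 10.53734
I_{2,0} (trapezoid, 4 panels, h=0.5750): 8.40176
I_{1,1} = 10.53734 + (10.53734 − 17.34841)/3 = 8.26698
I_{2,1} = 8.40176 + (8.40176 − 10.53734)/3 = 7.68990
I_{2,2} = 7.68990 + (7.68990 − 8.26698)/15 = 7.65143

7.651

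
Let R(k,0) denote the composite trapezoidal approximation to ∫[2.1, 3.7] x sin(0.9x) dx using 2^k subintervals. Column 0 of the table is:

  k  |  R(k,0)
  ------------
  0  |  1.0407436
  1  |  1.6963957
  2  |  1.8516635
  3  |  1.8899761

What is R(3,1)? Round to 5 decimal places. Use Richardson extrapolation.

1.90275

Richardson extrapolation on the trapezoidal column (denominator 4−1=3):
R(3,1) = 1.8899761 + (1.8899761 − 1.8516635)/3 = 1.9027470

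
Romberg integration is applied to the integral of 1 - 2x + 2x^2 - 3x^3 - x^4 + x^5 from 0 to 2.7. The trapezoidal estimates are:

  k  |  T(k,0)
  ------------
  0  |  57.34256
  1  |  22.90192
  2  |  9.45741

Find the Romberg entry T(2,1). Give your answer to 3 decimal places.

4.976

Richardson extrapolation on the trapezoidal column (denominator 4−1=3):
T(2,1) = (4·9.45741 − 22.90192) / 3 = 4.97591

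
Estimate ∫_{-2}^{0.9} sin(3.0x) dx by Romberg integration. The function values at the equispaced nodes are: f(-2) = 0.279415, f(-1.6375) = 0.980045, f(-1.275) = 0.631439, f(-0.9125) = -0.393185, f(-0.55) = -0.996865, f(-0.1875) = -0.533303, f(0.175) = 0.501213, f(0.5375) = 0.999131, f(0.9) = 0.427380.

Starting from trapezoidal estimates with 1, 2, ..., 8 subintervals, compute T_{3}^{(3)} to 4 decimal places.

0.6114

T_{0}^{(0)} (trapezoid, 1 panel, h=2.9000): 1.024853
T_{1}^{(0)} (trapezoid, 2 panels, h=1.4500): -0.933028
T_{2}^{(0)} (trapezoid, 4 panels, h=0.7250): 0.354659
T_{3}^{(0)} (trapezoid, 8 panels, h=0.3625): 0.558929
T_{1}^{(1)} = -0.933028 + (-0.933028 − 1.024853)/3 = -1.585655
T_{2}^{(1)} = 0.354659 + (0.354659 − (-0.933028))/3 = 0.783888
T_{3}^{(1)} = 0.558929 + (0.558929 − 0.354659)/3 = 0.627019
T_{2}^{(2)} = 0.783888 + (0.783888 − (-1.585655))/15 = 0.941858
T_{3}^{(2)} = 0.627019 + (0.627019 − 0.783888)/15 = 0.616561
T_{3}^{(3)} = 0.616561 + (0.616561 − 0.941858)/63 = 0.611398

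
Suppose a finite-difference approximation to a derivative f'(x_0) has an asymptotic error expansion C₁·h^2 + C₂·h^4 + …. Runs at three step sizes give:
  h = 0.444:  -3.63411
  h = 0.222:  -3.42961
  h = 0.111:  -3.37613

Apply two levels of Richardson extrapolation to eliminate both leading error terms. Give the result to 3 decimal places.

-3.358

First eliminate the h^2 term (factor 2^2 = 4):
  B₁ = (4·(-3.42961) − (-3.63411))/3 = -3.36144
  B₂ = (4·(-3.37613) − (-3.42961))/3 = -3.35830
Then eliminate the h^4 term (factor 2^4 = 16):
  (16·(-3.35830) − (-3.36144))/15 = -3.35809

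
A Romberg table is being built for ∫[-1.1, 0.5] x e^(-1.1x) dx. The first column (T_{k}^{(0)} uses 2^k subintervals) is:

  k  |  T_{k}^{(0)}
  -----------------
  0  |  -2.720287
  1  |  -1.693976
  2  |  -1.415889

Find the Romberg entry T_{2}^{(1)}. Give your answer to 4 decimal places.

-1.3232

Richardson extrapolation on the trapezoidal column (denominator 4−1=3):
T_{2}^{(1)} = -1.415889 + (-1.415889 − (-1.693976))/3 = -1.323193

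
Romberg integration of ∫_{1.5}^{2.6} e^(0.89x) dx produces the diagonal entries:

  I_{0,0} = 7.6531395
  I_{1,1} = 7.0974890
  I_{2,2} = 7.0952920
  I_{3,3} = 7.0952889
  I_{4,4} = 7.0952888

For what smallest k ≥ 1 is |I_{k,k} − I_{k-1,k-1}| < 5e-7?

|I_{1,1} − I_{0,0}| = 0.5556505 ≥ 5e-7
|I_{2,2} − I_{1,1}| = 0.0021970 ≥ 5e-7
|I_{3,3} − I_{2,2}| = 0.0000031 ≥ 5e-7
|I_{4,4} − I_{3,3}| = 0.0000001 < 5e-7

k = 4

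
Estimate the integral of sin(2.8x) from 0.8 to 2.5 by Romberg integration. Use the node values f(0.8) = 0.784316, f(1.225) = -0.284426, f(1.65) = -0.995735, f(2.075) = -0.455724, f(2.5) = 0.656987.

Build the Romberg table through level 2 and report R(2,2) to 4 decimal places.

-0.4825

R(0,0) (trapezoid, 1 panel, h=1.7000): 1.225108
R(1,0) (trapezoid, 2 panels, h=0.8500): -0.233821
R(2,0) (trapezoid, 4 panels, h=0.4250): -0.431474
R(1,1) = -0.233821 + (-0.233821 − 1.225108)/3 = -0.720131
R(2,1) = -0.431474 + (-0.431474 − (-0.233821))/3 = -0.497358
R(2,2) = -0.497358 + (-0.497358 − (-0.720131))/15 = -0.482506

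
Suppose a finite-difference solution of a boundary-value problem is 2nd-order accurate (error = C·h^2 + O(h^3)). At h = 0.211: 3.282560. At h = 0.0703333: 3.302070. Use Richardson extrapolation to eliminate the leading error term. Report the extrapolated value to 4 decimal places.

Extrapolated value = (9·A(h/3) − A(h)) / (9 − 1)
= (9·3.302070 − 3.282560) / 8
= 26.436070 / 8 = 3.304509

3.3045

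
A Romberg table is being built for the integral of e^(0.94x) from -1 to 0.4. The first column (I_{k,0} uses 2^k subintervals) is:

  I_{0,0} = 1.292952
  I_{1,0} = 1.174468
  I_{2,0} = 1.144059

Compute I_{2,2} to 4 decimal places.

1.1339

Richardson extrapolation on the trapezoidal column (denominator 4−1=3):
I_{1,1} = 1.174468 + (1.174468 − 1.292952)/3 = 1.134973
I_{2,1} = (4·1.144059 − 1.174468) / 3 = 1.133923
I_{2,2} = 1.133923 + (1.133923 − 1.134973)/15 = 1.133853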